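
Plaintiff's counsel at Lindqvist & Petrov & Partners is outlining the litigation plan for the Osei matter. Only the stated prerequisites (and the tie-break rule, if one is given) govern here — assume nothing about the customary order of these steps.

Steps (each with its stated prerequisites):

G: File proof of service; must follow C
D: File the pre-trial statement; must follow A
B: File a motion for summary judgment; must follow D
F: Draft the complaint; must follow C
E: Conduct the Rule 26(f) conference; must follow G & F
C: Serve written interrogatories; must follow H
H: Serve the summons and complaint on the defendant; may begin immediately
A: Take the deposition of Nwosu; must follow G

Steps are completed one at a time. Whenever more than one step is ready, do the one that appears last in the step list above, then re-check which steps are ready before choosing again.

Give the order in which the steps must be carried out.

H has no prerequisites → H first.
That leaves C as the only ready step → C.
F and G are both available; F is listed later → F.
G needed C, now all done → G.
Now A and E have their prerequisites met. A is listed later, so A next.
Now E and D have their prerequisites met. E is listed later, so E next.
Next only D has its prerequisites met → D.
B needed D, now all done → B.

H, C, F, G, A, E, D, B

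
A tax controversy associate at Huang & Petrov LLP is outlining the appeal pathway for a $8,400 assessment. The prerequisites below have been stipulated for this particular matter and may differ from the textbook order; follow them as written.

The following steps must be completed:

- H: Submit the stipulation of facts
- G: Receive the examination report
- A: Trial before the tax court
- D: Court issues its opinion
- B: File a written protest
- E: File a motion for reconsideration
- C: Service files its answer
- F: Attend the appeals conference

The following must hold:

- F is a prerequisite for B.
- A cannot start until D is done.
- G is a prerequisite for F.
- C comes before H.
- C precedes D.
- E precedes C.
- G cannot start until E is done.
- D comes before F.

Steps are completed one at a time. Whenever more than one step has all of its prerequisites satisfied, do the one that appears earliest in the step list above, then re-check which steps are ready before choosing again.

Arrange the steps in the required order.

Only E has no prerequisites, so it is first.
Ready: G and C. G is listed earlier → G.
C needed E, now all done → C.
H and D are both available; H is listed earlier → H.
Next only D has its prerequisites met → D.
A and F are both available; A is listed earlier → A.
Next only F has its prerequisites met → F.
B is the only step now ready → B.

E G C H D A F B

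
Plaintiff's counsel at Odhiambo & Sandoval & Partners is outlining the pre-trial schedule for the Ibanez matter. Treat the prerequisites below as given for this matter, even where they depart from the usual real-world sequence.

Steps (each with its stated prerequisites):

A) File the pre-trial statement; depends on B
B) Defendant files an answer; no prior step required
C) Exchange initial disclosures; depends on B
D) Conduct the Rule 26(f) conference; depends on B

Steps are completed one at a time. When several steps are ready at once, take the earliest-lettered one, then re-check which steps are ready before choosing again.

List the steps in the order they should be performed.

Only B has no prerequisites, so it is first.
Ready: A, C and D. A has the earlier label → A.
C and D are both available; C has the earlier label → C.
D is the only step now ready → D.

B A C D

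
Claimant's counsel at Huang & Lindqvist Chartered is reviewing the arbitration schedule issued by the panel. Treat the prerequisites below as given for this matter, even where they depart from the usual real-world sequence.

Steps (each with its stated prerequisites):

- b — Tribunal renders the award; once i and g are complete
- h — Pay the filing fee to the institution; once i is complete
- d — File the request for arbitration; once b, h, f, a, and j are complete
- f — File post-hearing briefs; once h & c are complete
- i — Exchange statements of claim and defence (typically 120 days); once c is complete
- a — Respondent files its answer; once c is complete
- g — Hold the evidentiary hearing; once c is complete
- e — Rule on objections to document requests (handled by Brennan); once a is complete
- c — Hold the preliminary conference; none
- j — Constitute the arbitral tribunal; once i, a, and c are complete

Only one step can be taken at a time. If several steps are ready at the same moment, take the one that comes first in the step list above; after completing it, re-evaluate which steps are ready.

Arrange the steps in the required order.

c i h f a g b e j d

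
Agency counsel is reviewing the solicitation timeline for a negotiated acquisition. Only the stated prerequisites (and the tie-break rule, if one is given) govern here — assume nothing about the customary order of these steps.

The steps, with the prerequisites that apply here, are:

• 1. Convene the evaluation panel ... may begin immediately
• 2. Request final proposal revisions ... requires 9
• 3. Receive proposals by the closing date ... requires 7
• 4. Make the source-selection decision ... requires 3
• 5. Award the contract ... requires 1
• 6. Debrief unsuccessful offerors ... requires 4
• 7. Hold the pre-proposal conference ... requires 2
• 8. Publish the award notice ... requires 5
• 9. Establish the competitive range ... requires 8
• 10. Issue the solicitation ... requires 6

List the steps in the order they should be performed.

1 is the only step with nothing outstanding, so it goes first.
5 is the only step now ready → 5.
8 needed 5, now all done → 8.
9 needed 8, now all done → 9.
2 is the only step now ready → 2.
7 is the only step now ready → 7.
3 is the only step now ready → 3.
4 needed 3, now all done → 4.
6 needed 4, now all done → 6.
Next only 10 has its prerequisites met → 10.

1 → 5 → 8 → 9 → 2 → 7 → 3 → 4 → 6 → 10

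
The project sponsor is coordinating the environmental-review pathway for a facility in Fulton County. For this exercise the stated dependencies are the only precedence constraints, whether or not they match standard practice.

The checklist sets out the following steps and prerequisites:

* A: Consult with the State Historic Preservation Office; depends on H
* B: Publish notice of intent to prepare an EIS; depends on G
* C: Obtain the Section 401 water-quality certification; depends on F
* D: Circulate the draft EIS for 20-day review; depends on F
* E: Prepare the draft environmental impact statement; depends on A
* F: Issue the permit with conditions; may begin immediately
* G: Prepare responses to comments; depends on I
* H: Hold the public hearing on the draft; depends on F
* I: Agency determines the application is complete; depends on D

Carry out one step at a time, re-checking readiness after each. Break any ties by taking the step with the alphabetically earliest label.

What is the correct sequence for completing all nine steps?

F has no prerequisites → F first.
C, D and H are all available; C has the earlier label → C.
D and H are both available; D has the earlier label → D.
Now H and I have their prerequisites met. H has the earlier label, so H next.
Ready: A and I. A has the earlier label → A.
Ready: E and I. E has the earlier label → E.
I needed D, now all done → I.
G needed I, now all done → G.
B is the only step now ready → B.

F C D H A E I G B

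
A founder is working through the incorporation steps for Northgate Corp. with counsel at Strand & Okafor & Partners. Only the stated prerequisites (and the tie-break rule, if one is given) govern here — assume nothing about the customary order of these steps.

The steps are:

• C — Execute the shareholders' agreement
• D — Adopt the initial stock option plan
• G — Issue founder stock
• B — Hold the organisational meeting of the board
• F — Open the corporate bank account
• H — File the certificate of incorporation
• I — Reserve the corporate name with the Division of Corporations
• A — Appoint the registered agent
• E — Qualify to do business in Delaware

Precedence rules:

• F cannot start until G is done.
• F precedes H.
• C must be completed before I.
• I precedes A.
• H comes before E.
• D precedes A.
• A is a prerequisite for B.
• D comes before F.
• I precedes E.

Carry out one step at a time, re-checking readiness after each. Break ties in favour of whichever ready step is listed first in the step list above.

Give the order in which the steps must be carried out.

C, D, G, F, H, I, A, B, E

C, D and G have no prerequisites; C is listed earlier, so C is first.
D, G and I are all available; D is listed earlier → D.
G and I are both available; G is listed earlier → G.
F now also ready, so the ready set is {F, I}; F is listed earlier → F.
H now also ready, so the ready set is {H, I}; H is listed earlier → H.
Next only I has its prerequisites met → I.
Now A and E have their prerequisites met. A is listed earlier, so A next.
B and E are both available; B is listed earlier → B.
That leaves E as the only ready step → E.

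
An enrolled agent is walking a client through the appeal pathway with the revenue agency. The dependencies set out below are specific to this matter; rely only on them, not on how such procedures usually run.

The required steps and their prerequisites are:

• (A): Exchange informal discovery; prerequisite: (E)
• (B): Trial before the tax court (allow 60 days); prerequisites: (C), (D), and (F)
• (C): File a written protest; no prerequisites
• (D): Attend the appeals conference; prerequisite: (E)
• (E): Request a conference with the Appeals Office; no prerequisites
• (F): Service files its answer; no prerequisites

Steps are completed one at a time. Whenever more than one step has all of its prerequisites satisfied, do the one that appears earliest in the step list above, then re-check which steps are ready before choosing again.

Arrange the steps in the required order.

Nothing is required for (C), (E) and (F). (C) is listed earlier → (C) first.
Now (E) and (F) have their prerequisites met. (E) is listed earlier, so (E) next.
Now (A), (D) and (F) have their prerequisites met. (A) is listed earlier, so (A) next.
Now (D) and (F) have their prerequisites met. (D) is listed earlier, so (D) next.
Next only (F) has its prerequisites met → (F).
Next only (B) has its prerequisites met → (B).

(C), (E), (A), (D), (F), (B)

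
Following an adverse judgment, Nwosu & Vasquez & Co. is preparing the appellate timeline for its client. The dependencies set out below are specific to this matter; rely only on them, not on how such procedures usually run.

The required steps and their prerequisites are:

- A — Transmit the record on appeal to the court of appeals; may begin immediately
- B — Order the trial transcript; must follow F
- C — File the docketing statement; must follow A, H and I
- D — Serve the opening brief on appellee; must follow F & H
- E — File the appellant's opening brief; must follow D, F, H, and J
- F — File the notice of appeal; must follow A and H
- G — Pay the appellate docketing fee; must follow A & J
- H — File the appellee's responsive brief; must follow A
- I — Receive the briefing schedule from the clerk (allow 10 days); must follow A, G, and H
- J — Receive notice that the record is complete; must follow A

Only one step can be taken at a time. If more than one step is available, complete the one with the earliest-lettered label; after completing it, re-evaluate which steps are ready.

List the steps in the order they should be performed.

A, H, F, B, D, J, E, G, I, C

A has no prerequisites → A first.
Ready: H and J. H has the earlier label → H.
F now also ready, so the ready set is {F, J}; F has the earlier label → F.
B and D now also ready, so the ready set is {B, D, J}; B has the earlier label → B.
Now D and J have their prerequisites met. D has the earlier label, so D next.
J needed A, now all done → J.
Now E and G have their prerequisites met. E has the earlier label, so E next.
G needed A and J, now all done → G.
I is the only step now ready → I.
That leaves C as the only ready step → C.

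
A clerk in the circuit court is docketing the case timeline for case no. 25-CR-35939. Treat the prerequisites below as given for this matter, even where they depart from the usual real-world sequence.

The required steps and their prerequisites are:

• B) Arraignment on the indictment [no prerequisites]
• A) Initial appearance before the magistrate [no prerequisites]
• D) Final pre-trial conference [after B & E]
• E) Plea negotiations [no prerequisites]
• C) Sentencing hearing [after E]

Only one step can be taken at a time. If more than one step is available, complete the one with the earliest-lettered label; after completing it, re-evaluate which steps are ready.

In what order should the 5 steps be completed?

A, B, E, C, D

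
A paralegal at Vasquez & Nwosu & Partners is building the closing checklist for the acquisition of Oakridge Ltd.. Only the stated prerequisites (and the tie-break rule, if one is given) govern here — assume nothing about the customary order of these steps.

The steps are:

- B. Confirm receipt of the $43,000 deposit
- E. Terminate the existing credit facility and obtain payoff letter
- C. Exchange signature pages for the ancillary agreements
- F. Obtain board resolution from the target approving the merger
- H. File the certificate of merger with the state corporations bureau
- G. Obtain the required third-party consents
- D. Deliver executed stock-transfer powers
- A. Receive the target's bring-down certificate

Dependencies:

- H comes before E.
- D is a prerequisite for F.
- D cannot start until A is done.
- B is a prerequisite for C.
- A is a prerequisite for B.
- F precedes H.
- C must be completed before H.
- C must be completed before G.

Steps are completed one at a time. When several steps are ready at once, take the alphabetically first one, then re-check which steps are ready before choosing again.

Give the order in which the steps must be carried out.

A is the only step with nothing outstanding, so it goes first.
B and D are both available; B has the earlier label → B.
Now C and D have their prerequisites met. C has the earlier label, so C next.
G now also ready, so the ready set is {D, G}; D has the earlier label → D.
F now also ready, so the ready set is {F, G}; F has the earlier label → F.
Ready: G and H. G has the earlier label → G.
H needed C and F, now all done → H.
E needed H, now all done → E.

A, B, C, D, F, G, H, E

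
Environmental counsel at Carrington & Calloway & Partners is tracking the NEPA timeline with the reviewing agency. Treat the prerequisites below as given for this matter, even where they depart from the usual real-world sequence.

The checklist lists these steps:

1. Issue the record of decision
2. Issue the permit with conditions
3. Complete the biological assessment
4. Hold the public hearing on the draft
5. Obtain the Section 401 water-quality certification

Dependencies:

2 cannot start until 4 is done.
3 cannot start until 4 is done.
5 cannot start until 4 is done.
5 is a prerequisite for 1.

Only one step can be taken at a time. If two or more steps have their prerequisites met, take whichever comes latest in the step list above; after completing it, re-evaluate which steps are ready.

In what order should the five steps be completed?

4, 5, 3, 2, 1

Only 4 has no prerequisites, so it is first.
Ready: 5, 3 and 2. 5 is listed later → 5.
1 now also ready, so the ready set is {3, 2, 1}; 3 is listed later → 3.
2 and 1 are both available; 2 is listed later → 2.
1 is the only step now ready → 1.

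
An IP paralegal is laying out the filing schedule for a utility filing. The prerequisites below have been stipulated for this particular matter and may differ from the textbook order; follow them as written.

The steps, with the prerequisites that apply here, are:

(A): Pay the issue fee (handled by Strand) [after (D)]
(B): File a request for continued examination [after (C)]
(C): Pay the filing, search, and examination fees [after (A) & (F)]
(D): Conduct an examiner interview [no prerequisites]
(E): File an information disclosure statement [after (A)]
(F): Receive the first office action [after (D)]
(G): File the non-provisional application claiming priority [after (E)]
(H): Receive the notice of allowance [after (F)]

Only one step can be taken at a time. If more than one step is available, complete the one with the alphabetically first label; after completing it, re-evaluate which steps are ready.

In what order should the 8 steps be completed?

Only (D) has no prerequisites, so it is first.
Ready: (A) and (F). (A) has the earlier label → (A).
(E) now also ready, so the ready set is {(E), (F)}; (E) has the earlier label → (E).
Now (F) and (G) have their prerequisites met. (F) has the earlier label, so (F) next.
(C) and (H) now also ready, so the ready set is {(C), (G), (H)}; (C) has the earlier label → (C).
Now (B), (G) and (H) have their prerequisites met. (B) has the earlier label, so (B) next.
Now (G) and (H) have their prerequisites met. (G) has the earlier label, so (G) next.
(H) needed (F), now all done → (H).

(D), (A), (E), (F), (C), (B), (G), (H)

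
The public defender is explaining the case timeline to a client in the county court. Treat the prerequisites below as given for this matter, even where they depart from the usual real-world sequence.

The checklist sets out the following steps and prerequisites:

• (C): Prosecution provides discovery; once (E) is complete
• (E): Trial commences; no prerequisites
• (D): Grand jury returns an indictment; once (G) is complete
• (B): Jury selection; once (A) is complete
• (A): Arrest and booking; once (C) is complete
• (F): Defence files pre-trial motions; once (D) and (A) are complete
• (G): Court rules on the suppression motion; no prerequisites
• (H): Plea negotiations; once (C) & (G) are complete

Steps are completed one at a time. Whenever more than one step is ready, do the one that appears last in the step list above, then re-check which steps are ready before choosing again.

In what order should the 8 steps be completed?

(G) → (D) → (E) → (C) → (H) → (A) → (F) → (B)

Nothing is required for (G) and (E). (G) is listed later → (G) first.
Ready: (D) and (E). (D) is listed later → (D).
Next only (E) has its prerequisites met → (E).
(C) needed (E), now all done → (C).
Now (H) and (A) have their prerequisites met. (H) is listed later, so (H) next.
(A) needed (C), now all done → (A).
(F) and (B) are both available; (F) is listed later → (F).
(B) needed (A), now all done → (B).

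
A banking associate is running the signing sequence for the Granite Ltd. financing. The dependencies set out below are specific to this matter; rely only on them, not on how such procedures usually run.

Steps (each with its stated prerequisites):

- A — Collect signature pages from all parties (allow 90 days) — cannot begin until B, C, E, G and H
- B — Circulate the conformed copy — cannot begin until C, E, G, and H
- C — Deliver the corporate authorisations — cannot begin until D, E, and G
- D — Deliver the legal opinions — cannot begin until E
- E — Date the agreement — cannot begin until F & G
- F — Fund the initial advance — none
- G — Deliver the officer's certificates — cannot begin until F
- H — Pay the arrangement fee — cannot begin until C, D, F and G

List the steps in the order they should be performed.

F, G, E, D, C, H, B, A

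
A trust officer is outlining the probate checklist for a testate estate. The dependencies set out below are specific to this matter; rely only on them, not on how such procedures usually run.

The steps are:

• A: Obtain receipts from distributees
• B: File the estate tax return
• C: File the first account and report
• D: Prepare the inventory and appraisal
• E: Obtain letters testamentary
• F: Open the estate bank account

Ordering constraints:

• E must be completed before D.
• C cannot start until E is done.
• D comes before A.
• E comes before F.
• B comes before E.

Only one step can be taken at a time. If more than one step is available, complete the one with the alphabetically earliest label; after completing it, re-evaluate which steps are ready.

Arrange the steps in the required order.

B E C D A F

B has no prerequisites → B first.
That leaves E as the only ready step → E.
Now C, D and F have their prerequisites met. C has the earlier label, so C next.
Now D and F have their prerequisites met. D has the earlier label, so D next.
A now also ready, so the ready set is {A, F}; A has the earlier label → A.
That leaves F as the only ready step → F.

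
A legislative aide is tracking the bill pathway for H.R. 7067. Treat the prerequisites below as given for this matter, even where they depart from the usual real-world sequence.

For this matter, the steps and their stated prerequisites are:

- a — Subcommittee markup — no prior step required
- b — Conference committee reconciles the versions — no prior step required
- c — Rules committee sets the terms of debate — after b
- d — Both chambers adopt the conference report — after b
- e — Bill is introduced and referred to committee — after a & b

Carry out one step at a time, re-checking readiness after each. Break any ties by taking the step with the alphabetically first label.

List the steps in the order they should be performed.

Nothing is required for a and b. a has the earlier label → a first.
That leaves b as the only ready step → b.
c, d and e are all available; c has the earlier label → c.
Now d and e have their prerequisites met. d has the earlier label, so d next.
Next only e has its prerequisites met → e.

a, b, c, d, e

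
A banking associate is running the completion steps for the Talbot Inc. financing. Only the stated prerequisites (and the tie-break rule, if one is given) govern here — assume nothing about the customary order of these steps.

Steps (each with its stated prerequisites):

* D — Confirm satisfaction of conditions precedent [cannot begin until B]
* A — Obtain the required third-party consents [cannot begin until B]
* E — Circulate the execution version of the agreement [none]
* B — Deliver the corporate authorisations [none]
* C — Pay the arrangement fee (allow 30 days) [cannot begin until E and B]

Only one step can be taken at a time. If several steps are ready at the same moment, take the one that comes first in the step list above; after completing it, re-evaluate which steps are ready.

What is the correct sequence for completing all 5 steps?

Nothing is required for E and B. E is listed earlier → E first.
B is the only step now ready → B.
Ready: D, A and C. D is listed earlier → D.
Now A and C have their prerequisites met. A is listed earlier, so A next.
Next only C has its prerequisites met → C.

E, B, D, A, C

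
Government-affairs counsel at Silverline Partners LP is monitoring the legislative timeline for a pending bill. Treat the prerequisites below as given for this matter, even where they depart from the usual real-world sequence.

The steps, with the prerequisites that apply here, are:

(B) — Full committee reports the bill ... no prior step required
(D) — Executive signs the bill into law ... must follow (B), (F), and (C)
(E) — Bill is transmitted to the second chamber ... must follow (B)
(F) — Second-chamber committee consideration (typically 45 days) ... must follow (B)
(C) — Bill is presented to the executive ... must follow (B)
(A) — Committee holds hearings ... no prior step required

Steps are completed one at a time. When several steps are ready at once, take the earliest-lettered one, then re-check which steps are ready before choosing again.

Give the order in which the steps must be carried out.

(A) and (B) have no prerequisites; (A) has the earlier label, so (A) is first.
That leaves (B) as the only ready step → (B).
(C), (E) and (F) are all available; (C) has the earlier label → (C).
(E) and (F) are both available; (E) has the earlier label → (E).
That leaves (F) as the only ready step → (F).
(D) needed (B), (C) and (F), now all done → (D).

(A) → (B) → (C) → (E) → (F) → (D)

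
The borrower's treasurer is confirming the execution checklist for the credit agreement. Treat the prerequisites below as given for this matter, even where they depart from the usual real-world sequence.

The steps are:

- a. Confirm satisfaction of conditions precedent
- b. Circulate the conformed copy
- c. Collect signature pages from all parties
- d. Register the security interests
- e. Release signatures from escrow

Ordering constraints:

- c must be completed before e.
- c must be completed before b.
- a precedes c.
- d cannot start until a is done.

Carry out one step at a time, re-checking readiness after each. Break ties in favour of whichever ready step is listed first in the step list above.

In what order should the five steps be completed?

a is the only step with nothing outstanding, so it goes first.
Now c and d have their prerequisites met. c is listed earlier, so c next.
Now b, d and e have their prerequisites met. b is listed earlier, so b next.
Now d and e have their prerequisites met. d is listed earlier, so d next.
e needed c, now all done → e.

a → c → b → d → e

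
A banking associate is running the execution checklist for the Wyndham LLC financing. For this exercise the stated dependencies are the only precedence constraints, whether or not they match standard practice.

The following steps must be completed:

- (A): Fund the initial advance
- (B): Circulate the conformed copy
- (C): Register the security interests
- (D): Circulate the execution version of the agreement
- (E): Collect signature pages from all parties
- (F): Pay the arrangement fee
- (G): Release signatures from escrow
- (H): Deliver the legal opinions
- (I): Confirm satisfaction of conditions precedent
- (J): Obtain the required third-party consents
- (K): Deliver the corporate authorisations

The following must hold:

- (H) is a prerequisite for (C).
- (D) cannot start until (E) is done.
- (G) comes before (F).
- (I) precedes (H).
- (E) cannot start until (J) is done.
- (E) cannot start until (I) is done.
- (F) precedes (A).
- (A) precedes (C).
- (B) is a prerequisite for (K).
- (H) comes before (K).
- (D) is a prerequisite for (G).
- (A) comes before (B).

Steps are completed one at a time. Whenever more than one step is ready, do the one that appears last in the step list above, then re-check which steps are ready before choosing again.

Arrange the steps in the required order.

(J) and (I) have no prerequisites; (J) is listed later, so (J) is first.
That leaves (I) as the only ready step → (I).
Now (H) and (E) have their prerequisites met. (H) is listed later, so (H) next.
(E) needed (J) and (I), now all done → (E).
(D) needed (E), now all done → (D).
(G) needed (D), now all done → (G).
Next only (F) has its prerequisites met → (F).
That leaves (A) as the only ready step → (A).
Ready: (C) and (B). (C) is listed later → (C).
That leaves (B) as the only ready step → (B).
(K) is the only step now ready → (K).

(J) (I) (H) (E) (D) (G) (F) (A) (C) (B) (K)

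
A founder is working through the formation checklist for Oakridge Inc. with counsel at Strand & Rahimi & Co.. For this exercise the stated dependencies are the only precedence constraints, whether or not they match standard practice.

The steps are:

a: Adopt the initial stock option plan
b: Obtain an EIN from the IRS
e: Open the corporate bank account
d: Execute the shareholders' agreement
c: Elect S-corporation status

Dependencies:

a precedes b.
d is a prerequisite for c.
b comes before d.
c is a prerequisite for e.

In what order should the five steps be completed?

a, b, d, c, e

a has no prerequisites → a first.
b is the only step now ready → b.
That leaves d as the only ready step → d.
Next only c has its prerequisites met → c.
e needed c, now all done → e.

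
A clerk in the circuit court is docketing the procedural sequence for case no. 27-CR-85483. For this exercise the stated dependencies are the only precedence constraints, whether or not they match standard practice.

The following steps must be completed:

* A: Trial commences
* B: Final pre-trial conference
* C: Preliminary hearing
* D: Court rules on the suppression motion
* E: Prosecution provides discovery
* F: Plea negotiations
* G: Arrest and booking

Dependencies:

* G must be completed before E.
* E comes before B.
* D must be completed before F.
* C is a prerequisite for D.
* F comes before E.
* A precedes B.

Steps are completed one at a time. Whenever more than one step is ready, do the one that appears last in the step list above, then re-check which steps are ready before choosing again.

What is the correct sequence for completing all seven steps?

G, C and A have no prerequisites; G is listed later, so G is first.
Now C and A have their prerequisites met. C is listed later, so C next.
Now D and A have their prerequisites met. D is listed later, so D next.
F now also ready, so the ready set is {F, A}; F is listed later → F.
E now also ready, so the ready set is {E, A}; E is listed later → E.
A is the only step now ready → A.
Next only B has its prerequisites met → B.

G C D F E A B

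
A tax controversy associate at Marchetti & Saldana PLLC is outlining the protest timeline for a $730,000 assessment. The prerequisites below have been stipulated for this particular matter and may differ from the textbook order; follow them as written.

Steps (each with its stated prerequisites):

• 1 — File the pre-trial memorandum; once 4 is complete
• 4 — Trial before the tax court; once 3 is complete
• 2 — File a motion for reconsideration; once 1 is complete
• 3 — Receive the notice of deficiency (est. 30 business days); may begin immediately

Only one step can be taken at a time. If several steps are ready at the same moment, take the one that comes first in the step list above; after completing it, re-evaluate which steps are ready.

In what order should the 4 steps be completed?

3, 4, 1, 2

Only 3 has no prerequisites, so it is first.
4 needed 3, now all done → 4.
Next only 1 has its prerequisites met → 1.
2 needed 1, now all done → 2.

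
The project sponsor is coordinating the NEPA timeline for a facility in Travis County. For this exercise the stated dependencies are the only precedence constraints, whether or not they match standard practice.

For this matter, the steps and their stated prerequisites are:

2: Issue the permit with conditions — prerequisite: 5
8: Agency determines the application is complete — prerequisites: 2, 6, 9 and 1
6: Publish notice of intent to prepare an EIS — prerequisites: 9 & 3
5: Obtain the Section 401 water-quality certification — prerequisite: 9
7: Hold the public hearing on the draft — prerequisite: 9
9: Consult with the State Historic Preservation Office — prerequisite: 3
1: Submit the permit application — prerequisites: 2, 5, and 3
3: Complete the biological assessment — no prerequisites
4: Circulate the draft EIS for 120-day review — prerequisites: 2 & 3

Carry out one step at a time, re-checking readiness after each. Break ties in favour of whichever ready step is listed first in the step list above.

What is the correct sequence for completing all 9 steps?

Only 3 has no prerequisites, so it is first.
9 needed 3, now all done → 9.
Now 6, 5 and 7 have their prerequisites met. 6 is listed earlier, so 6 next.
5 and 7 are both available; 5 is listed earlier → 5.
2 and 7 are both available; 2 is listed earlier → 2.
1 and 4 now also ready, so the ready set is {7, 1, 4}; 7 is listed earlier → 7.
1 and 4 are both available; 1 is listed earlier → 1.
8 now also ready, so the ready set is {8, 4}; 8 is listed earlier → 8.
That leaves 4 as the only ready step → 4.

3, 9, 6, 5, 2, 7, 1, 8, 4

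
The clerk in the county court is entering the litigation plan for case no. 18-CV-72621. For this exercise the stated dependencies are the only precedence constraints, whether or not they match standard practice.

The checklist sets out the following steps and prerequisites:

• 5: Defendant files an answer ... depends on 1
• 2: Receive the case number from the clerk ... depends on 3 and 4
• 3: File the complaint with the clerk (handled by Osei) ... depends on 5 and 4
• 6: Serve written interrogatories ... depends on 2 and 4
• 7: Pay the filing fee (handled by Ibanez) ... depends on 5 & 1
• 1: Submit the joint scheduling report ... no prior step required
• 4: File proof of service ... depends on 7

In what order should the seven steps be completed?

1, 5, 7, 4, 3, 2, 6

1 is the only step with nothing outstanding, so it goes first.
5 needed 1, now all done → 5.
7 needed 5 and 1, now all done → 7.
4 is the only step now ready → 4.
3 is the only step now ready → 3.
2 needed 3 and 4, now all done → 2.
That leaves 6 as the only ready step → 6.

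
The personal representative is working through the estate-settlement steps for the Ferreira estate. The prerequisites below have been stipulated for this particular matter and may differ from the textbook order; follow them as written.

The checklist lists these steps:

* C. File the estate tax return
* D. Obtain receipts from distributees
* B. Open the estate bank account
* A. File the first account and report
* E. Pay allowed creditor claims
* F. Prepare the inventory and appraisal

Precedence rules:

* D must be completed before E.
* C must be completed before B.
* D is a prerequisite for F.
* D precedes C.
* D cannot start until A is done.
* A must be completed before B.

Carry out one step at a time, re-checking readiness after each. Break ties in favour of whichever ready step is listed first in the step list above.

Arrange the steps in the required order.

A, D, C, B, E, F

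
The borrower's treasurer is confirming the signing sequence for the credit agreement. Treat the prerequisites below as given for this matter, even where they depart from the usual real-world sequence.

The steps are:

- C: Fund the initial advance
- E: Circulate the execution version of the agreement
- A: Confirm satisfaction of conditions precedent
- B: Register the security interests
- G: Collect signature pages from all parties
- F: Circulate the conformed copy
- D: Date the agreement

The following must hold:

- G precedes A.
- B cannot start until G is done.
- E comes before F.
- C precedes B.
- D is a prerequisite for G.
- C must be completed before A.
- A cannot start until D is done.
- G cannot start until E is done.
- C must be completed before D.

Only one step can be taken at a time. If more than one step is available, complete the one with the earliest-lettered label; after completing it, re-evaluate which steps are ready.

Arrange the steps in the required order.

C and E have no prerequisites; C has the earlier label, so C is first.
D and E are both available; D has the earlier label → D.
That leaves E as the only ready step → E.
F and G are both available; F has the earlier label → F.
G is the only step now ready → G.
A and B are both available; A has the earlier label → A.
B needed C and G, now all done → B.

C D E F G A B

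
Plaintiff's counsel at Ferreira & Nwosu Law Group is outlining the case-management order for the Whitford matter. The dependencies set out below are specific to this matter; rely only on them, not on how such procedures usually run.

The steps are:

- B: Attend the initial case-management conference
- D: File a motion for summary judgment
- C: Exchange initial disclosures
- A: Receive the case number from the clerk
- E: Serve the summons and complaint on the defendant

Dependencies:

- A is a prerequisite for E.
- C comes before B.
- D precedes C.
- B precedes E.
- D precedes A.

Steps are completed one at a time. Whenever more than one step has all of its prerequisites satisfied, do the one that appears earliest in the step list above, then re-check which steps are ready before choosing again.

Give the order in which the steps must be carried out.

D, C, B, A, E

Only D has no prerequisites, so it is first.
Now C and A have their prerequisites met. C is listed earlier, so C next.
B now also ready, so the ready set is {B, A}; B is listed earlier → B.
That leaves A as the only ready step → A.
That leaves E as the only ready step → E.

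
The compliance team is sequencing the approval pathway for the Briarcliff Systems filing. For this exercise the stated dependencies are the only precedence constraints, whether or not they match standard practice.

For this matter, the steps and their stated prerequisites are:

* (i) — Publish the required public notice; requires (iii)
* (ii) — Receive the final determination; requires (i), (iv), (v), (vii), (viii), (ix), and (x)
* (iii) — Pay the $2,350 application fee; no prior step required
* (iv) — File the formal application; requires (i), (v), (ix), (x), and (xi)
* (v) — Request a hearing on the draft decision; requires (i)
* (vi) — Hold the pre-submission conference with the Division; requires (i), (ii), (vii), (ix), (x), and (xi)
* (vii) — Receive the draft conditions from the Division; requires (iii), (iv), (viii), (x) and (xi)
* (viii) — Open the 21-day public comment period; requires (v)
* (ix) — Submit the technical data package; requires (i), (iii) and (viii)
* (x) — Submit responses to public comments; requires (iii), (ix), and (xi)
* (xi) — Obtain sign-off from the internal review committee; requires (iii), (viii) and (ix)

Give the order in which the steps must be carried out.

(iii) (i) (v) (viii) (ix) (xi) (x) (iv) (vii) (ii) (vi)

Only (iii) has no prerequisites, so it is first.
(i) is the only step now ready → (i).
(v) needed (i), now all done → (v).
(viii) needed (v), now all done → (viii).
(ix) needed (i), (iii) and (viii), now all done → (ix).
(xi) needed (iii), (viii) and (ix), now all done → (xi).
(x) needed (iii), (ix) and (xi), now all done → (x).
Next only (iv) has its prerequisites met → (iv).
(vii) is the only step now ready → (vii).
(ii) is the only step now ready → (ii).
That leaves (vi) as the only ready step → (vi).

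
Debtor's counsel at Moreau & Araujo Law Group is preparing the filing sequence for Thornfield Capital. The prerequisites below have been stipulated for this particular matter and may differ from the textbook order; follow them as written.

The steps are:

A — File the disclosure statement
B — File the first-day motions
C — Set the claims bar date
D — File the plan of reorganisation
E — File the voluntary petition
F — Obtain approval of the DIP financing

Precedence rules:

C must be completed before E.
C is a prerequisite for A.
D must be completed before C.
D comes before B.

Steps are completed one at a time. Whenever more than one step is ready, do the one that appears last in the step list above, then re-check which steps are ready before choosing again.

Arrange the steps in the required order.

F, D, C, E, B, A

Nothing is required for F and D. F is listed later → F first.
That leaves D as the only ready step → D.
Now C and B have their prerequisites met. C is listed later, so C next.
E and A now also ready, so the ready set is {E, B, A}; E is listed later → E.
Ready: B and A. B is listed later → B.
Next only A has its prerequisites met → A.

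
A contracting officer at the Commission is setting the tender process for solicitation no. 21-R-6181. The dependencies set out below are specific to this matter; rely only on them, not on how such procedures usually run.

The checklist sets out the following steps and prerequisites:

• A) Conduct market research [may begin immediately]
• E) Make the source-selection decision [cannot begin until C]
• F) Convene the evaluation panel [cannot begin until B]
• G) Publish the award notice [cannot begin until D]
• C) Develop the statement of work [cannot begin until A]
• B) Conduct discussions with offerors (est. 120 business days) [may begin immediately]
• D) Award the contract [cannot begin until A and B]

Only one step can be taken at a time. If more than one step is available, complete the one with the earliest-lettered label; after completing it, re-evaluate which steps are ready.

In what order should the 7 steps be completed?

A, B, C, D, E, F, G

A and B have no prerequisites; A has the earlier label, so A is first.
C now also ready, so the ready set is {B, C}; B has the earlier label → B.
D and F now also ready, so the ready set is {C, D, F}; C has the earlier label → C.
Now D, E and F have their prerequisites met. D has the earlier label, so D next.
Ready: E, F and G. E has the earlier label → E.
Now F and G have their prerequisites met. F has the earlier label, so F next.
Next only G has its prerequisites met → G.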